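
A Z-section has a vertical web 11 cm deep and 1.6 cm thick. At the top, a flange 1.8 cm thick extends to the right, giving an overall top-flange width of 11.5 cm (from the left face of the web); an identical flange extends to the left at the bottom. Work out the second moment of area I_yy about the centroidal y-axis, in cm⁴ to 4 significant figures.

Break the section into simple shapes (no overlaps), measuring from the bottom-left corner of the bounding box.
Web: 1.6 × 11, A = 17.6 cm², x = 10.7 cm, Ī = 3.75467 cm⁴.
Top flange (beyond web): 9.9 × 1.8, A = 17.82 cm², x = 16.45 cm, Ī = 145.545 cm⁴.
Bottom flange (beyond web): 9.9 × 1.8, A = 17.82 cm², x = 4.95 cm, Ī = 145.545 cm⁴.
Centroid: x̄ = ΣA·x / ΣA = 10.7 cm.
Transfer each piece to the centroidal y-axis using Ī + A·d² with d = x − 10.7:
  web: d = 0 cm → contributes +3.75467 cm⁴
  top flange (beyond web): d = 5.75 cm → contributes +734.719 cm⁴
  bottom flange (beyond web): d = -5.75 cm → contributes +734.719 cm⁴
Total I = 1473.19 cm⁴.

I_yy ≈ 1473 cm⁴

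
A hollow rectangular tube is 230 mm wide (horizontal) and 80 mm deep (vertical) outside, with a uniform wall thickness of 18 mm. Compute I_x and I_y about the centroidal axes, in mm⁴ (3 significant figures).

I_x ≈ 8.44 × 10⁶ mm⁴, I_y ≈ 5.43 × 10⁷ mm⁴

Treat the section as a set of non-overlapping primitives; coordinates are from the bounding-box lower-left.
Outer rectangle: 230 × 80, A = 18 400 mm², y = 40 mm, Ī = 9 813 333 mm⁴.
Inner void (subtracted): 194 × 44, A = 8 536 mm², y = 40 mm, Ī = 1 377 141 mm⁴.
By symmetry the centroid is at mid-height, ȳ = 40 mm.
All pieces are centred on the centroidal x-axis, so I = ΣĪ (holes subtracted) = 8 436 192 mm⁴.
Repeating about the centroidal y-axis gives I_y = 54 341 592 mm⁴.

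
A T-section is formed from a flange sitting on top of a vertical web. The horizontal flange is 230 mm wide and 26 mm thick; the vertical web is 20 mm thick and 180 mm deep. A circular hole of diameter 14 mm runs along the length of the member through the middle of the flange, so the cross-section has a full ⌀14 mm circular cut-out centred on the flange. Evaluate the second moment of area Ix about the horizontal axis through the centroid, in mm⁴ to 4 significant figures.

Ix ≈ 3.366 × 10⁷ mm⁴

Treat the section as a set of non-overlapping primitives; coordinates are from the bounding-box lower-left.
Flange: 230 × 26, A = 5 980 mm², y = 193 mm, Ī = 336 873 mm⁴.
Web: 20 × 180, A = 3 600 mm², y = 90 mm, Ī = 9 720 000 mm⁴.
Hole (subtracted): ⌀14, A = 153.938 mm², y = 193 mm, Ī = 1885.74 mm⁴.
Centroid: ȳ = ΣA·y / ΣA = 153.662 mm.
Transfer each piece to the horizontal axis through the centroid using Ī + A·d² with d = y − 153.662:
  flange: d = 39.3377 mm → contributes +9 590 672 mm⁴
  web: d = -63.6623 mm → contributes +24 310 379 mm⁴
  hole: d = 39.3377 mm → contributes −240 098 mm⁴
Total I = 33 660 953 mm⁴.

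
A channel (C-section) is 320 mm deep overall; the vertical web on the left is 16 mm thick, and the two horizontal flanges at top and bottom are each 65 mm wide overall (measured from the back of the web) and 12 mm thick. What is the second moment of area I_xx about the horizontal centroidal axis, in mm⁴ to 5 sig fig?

I_xx ≈ 7.1595 × 10⁷ mm⁴

Split into non-overlapping primitives; take the origin at the lower-left of the bounding box.
Web: 16 × 320, A = 5 120 mm², y = 160 mm, Ī = 43 690 667 mm⁴.
Top flange (beyond web): 49 × 12, A = 588 mm², y = 314 mm, Ī = 7 056 mm⁴.
Bottom flange (beyond web): 49 × 12, A = 588 mm², y = 6 mm, Ī = 7 056 mm⁴.
By symmetry the centroid is at mid-height, ȳ = 160 mm.
Transfer each piece to the horizontal centroidal axis using Ī + A·d² with d = y − 160:
  web: d = 0 mm → contributes +43 690 667 mm⁴
  top flange (beyond web): d = 154 mm → contributes +13 952 064 mm⁴
  bottom flange (beyond web): d = -154 mm → contributes +13 952 064 mm⁴
Total I = 71 594 795 mm⁴.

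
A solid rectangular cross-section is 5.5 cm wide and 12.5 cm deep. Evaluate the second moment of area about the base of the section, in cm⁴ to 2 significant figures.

I_base ≈ 3600 cm⁴

The section: 5.5 × 12.5, A = 68.75 cm², y = 6.25 cm, Ī = 895.2 cm⁴.
Transfer it to the bottom edge using Ī + A·d² with d = y − 0:
  the section: d = 6.25 cm → contributes +3 581 cm⁴
Total I = 3 581 cm⁴.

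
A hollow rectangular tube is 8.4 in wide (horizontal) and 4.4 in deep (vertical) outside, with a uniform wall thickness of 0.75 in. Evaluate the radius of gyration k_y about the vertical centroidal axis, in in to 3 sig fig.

Break the section into simple shapes (no overlaps), measuring from the bottom-left corner of the bounding box.
Outer rectangle: 8.4 × 4.4, A = 36.96 in², x = 4.2 in, Ī = 217.32 in⁴.
Inner void (subtracted): 6.9 × 2.9, A = 20.01 in², x = 4.2 in, Ī = 79.39 in⁴.
By symmetry the centroid is at mid-width, x̄ = 4.2 in.
All pieces are centred on the vertical centroidal axis, so I = ΣĪ (holes subtracted) = 137.94 in⁴.
Radius of gyration: k = √(I/A) = √(137.94 / 16.95) = 2.8527 in.

k_y ≈ 2.85 in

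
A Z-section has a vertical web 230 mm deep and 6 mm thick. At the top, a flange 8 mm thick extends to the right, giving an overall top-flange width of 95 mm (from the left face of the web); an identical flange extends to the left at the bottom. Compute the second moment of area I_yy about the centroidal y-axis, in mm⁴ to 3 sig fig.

Split into non-overlapping primitives; take the origin at the lower-left of the bounding box.
Web: 6 × 230, A = 1 380 mm², x = 92 mm, Ī = 4 140 mm⁴.
Top flange (beyond web): 89 × 8, A = 712 mm², x = 139.5 mm, Ī = 469 979 mm⁴.
Bottom flange (beyond web): 89 × 8, A = 712 mm², x = 44.5 mm, Ī = 469 979 mm⁴.
Centroid: x̄ = ΣA·x / ΣA = 92 mm.
Transfer each piece to the centroidal y-axis using Ī + A·d² with d = x − 92:
  web: d = 0 mm → contributes +4 140 mm⁴
  top flange (beyond web): d = 47.5 mm → contributes +2 076 429 mm⁴
  bottom flange (beyond web): d = -47.5 mm → contributes +2 076 429 mm⁴
Total I = 4 156 999 mm⁴.

I_yy ≈ 4.16 × 10⁶ mm⁴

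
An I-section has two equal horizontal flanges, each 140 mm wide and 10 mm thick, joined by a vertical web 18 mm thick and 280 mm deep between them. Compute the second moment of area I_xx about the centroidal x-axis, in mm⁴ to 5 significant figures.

I_xx ≈ 9.1821 × 10⁷ mm⁴

Break the section into simple shapes (no overlaps), measuring from the bottom-left corner of the bounding box.
Bottom flange: 140 × 10, A = 1 400 mm², y = 5 mm, Ī = 11666.67 mm⁴.
Web: 18 × 280, A = 5 040 mm², y = 150 mm, Ī = 32 928 000 mm⁴.
Top flange: 140 × 10, A = 1 400 mm², y = 295 mm, Ī = 11666.67 mm⁴.
By symmetry the centroid is at mid-height, ȳ = 150 mm.
Transfer each piece to the centroidal x-axis using Ī + A·d² with d = y − 150:
  bottom flange: d = -145 mm → contributes +29 446 667 mm⁴
  web: d = 0 mm → contributes +32 928 000 mm⁴
  top flange: d = 145 mm → contributes +29 446 667 mm⁴
Total I = 91 821 333 mm⁴.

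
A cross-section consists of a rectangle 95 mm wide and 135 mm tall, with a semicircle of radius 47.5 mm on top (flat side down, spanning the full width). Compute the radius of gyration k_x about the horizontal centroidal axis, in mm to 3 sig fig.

k_x ≈ 50.3 mm

Treat the section as a set of non-overlapping primitives; coordinates are from the bounding-box lower-left.
Rectangular body: 95 × 135, A = 12 825 mm², y = 67.5 mm, Ī = 19 477 969 mm⁴.
Semicircular cap: semicircle r = 47.5, A = 3544.1 mm², y = 155.16 mm, Ī = 558 736 mm⁴.
Centroid: ȳ = ΣA·y / ΣA = 86.479 mm.
Transfer each piece to the horizontal centroidal axis using Ī + A·d² with d = y − 86.479:
  rectangular body: d = -18.979 mm → contributes +24 097 742 mm⁴
  semicircular cap: d = 68.68 mm → contributes +17 276 222 mm⁴
Total I = 41 373 965 mm⁴.
Radius of gyration: k = √(I/A) = √(41 373 965 / 16 369) = 50.275 mm.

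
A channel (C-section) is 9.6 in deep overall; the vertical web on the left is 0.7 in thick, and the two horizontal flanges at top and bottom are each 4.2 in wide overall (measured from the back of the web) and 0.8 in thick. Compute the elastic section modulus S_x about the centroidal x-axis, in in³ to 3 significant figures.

S_x ≈ 33.4 in³

Decompose the section into non-overlapping parts with the origin at the bottom-left of its bounding rectangle.
Web: 0.7 × 9.6, A = 6.72 in², y = 4.8 in, Ī = 51.61 in⁴.
Top flange (beyond web): 3.5 × 0.8, A = 2.8 in², y = 9.2 in, Ī = 0.14933 in⁴.
Bottom flange (beyond web): 3.5 × 0.8, A = 2.8 in², y = 0.4 in, Ī = 0.14933 in⁴.
By symmetry the centroid is at mid-height, ȳ = 4.8 in.
Transfer each piece to the centroidal x-axis using Ī + A·d² with d = y − 4.8:
  web: d = 0 in → contributes +51.61 in⁴
  top flange (beyond web): d = 4.4 in → contributes +54.357 in⁴
  bottom flange (beyond web): d = -4.4 in → contributes +54.357 in⁴
Total I = 160.32 in⁴.
Extreme fibre distance c = 4.8 in; S = I/c = 33.401 in³.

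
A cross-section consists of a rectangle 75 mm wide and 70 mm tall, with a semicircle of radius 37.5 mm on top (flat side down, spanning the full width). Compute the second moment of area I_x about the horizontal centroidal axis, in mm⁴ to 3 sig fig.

Decompose the section into non-overlapping parts with the origin at the bottom-left of its bounding rectangle.
Rectangular body: 75 × 70, A = 5 250 mm², y = 35 mm, Ī = 2 143 750 mm⁴.
Semicircular cap: semicircle r = 37.5, A = 2208.9 mm², y = 85.915 mm, Ī = 217 049 mm⁴.
Centroid: ȳ = ΣA·y / ΣA = 50.078 mm.
Transfer each piece to the horizontal centroidal axis using Ī + A·d² with d = y − 50.078:
  rectangular body: d = -15.078 mm → contributes +3 337 383 mm⁴
  semicircular cap: d = 35.837 mm → contributes +3 053 972 mm⁴
Total I = 6 391 355 mm⁴.

I_x ≈ 6.39 × 10⁶ mm⁴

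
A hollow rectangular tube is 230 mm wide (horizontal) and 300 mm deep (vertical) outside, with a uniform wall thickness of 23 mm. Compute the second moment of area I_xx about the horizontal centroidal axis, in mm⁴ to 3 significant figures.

Decompose the section into non-overlapping parts with the origin at the bottom-left of its bounding rectangle.
Outer rectangle: 230 × 300, A = 69 000 mm², y = 150 mm, Ī = 517 500 000 mm⁴.
Inner void (subtracted): 184 × 254, A = 46 736 mm², y = 150 mm, Ī = 251 268 315 mm⁴.
By symmetry the centroid is at mid-height, ȳ = 150 mm.
All pieces are centred on the horizontal centroidal axis, so I = ΣĪ (holes subtracted) = 266 231 685 mm⁴.

I_xx ≈ 2.66 × 10⁸ mm⁴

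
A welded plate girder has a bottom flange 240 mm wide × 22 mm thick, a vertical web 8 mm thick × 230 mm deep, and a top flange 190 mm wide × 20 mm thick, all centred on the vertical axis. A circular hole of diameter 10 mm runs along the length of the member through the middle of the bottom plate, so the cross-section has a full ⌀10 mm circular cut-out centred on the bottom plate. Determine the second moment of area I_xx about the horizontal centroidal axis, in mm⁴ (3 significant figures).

I_xx ≈ 1.47 × 10⁸ mm⁴

Split into non-overlapping primitives; take the origin at the lower-left of the bounding box.
Bottom plate: 240 × 22, A = 5 280 mm², y = 11 mm, Ī = 212 960 mm⁴.
Web plate: 8 × 230, A = 1 840 mm², y = 137 mm, Ī = 8 111 333 mm⁴.
Top plate: 190 × 20, A = 3 800 mm², y = 262 mm, Ī = 126 667 mm⁴.
Hole (subtracted): ⌀10, A = 78.54 mm², y = 11 mm, Ī = 490.87 mm⁴.
Centroid: ȳ = ΣA·y / ΣA = 120.36 mm.
Transfer each piece to the horizontal centroidal axis using Ī + A·d² with d = y − 120.36:
  bottom plate: d = -109.36 mm → contributes +63 361 607 mm⁴
  web plate: d = 16.638 mm → contributes +8 620 709 mm⁴
  top plate: d = 141.64 mm → contributes +76 360 068 mm⁴
  hole: d = -109.36 mm → contributes −939 825 mm⁴
Total I = 147 402 560 mm⁴.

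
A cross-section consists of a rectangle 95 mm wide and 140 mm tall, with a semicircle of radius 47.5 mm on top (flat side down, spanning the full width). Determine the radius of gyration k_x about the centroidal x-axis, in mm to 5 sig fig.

Break the section into simple shapes (no overlaps), measuring from the bottom-left corner of the bounding box.
Rectangular body: 95 × 140, A = 13 300 mm², y = 70 mm, Ī = 21 723 333 mm⁴.
Semicircular cap: semicircle r = 47.5, A = 3544.109 mm², y = 160.1596 mm, Ī = 558735.8 mm⁴.
Centroid: ȳ = ΣA·y / ΣA = 88.97017 mm.
Transfer each piece to the centroidal x-axis using Ī + A·d² with d = y − 88.97017:
  rectangular body: d = -18.97017 mm → contributes +26 509 567 mm⁴
  semicircular cap: d = 71.18946 mm → contributes +18 520 066 mm⁴
Total I = 45 029 633 mm⁴.
Radius of gyration: k = √(I/A) = √(45 029 633 / 16844.11) = 51.70412 mm.

k_x ≈ 51.704 mm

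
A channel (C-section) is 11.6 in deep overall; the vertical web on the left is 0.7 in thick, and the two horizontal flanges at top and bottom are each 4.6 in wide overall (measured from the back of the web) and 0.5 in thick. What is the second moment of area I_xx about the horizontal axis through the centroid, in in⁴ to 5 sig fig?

I_xx ≈ 211.26 in⁴

Break the section into simple shapes (no overlaps), measuring from the bottom-left corner of the bounding box.
Web: 0.7 × 11.6, A = 8.12 in², y = 5.8 in, Ī = 91.05227 in⁴.
Top flange (beyond web): 3.9 × 0.5, A = 1.95 in², y = 11.35 in, Ī = 0.040625 in⁴.
Bottom flange (beyond web): 3.9 × 0.5, A = 1.95 in², y = 0.25 in, Ī = 0.040625 in⁴.
By symmetry the centroid is at mid-height, ȳ = 5.8 in.
Transfer each piece to the horizontal axis through the centroid using Ī + A·d² with d = y − 5.8:
  web: d = 0 in → contributes +91.05227 in⁴
  top flange (beyond web): d = 5.55 in → contributes +60.1055 in⁴
  bottom flange (beyond web): d = -5.55 in → contributes +60.1055 in⁴
Total I = 211.2633 in⁴.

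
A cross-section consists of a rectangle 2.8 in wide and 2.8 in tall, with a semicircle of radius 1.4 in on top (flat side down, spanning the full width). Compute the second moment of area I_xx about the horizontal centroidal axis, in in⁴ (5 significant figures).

I_xx ≈ 14.335 in⁴

Treat the section as a set of non-overlapping primitives; coordinates are from the bounding-box lower-left.
Rectangular body: 2.8 × 2.8, A = 7.84 in², y = 1.4 in, Ī = 5.122133 in⁴.
Semicircular cap: semicircle r = 1.4, A = 3.078761 in², y = 3.394178 in, Ī = 0.4216423 in⁴.
Centroid: ȳ = ΣA·y / ΣA = 1.962298 in.
Transfer each piece to the horizontal centroidal axis using Ī + A·d² with d = y − 1.962298:
  rectangular body: d = -0.5622981 in → contributes +7.600978 in⁴
  semicircular cap: d = 1.43188 in → contributes +6.733968 in⁴
Total I = 14.33495 in⁴.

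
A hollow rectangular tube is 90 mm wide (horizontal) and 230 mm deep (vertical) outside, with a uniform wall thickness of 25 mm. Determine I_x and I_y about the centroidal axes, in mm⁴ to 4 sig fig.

Break the section into simple shapes (no overlaps), measuring from the bottom-left corner of the bounding box.
Outer rectangle: 90 × 230, A = 20 700 mm², y = 115 mm, Ī = 91 252 500 mm⁴.
Inner void (subtracted): 40 × 180, A = 7 200 mm², y = 115 mm, Ī = 19 440 000 mm⁴.
By symmetry the centroid is at mid-height, ȳ = 115 mm.
All pieces are centred on the centroidal x-axis, so I = ΣĪ (holes subtracted) = 71 812 500 mm⁴.
Repeating about the centroidal y-axis gives I_y = 13 012 500 mm⁴.

I_x ≈ 7.181 × 10⁷ mm⁴, I_y ≈ 1.301 × 10⁷ mm⁴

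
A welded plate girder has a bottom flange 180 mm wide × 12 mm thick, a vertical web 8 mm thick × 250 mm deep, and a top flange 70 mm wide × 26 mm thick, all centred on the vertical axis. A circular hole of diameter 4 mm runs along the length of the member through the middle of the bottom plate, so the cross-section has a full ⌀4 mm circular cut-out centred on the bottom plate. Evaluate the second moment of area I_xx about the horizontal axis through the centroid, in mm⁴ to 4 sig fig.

Treat the section as a set of non-overlapping primitives; coordinates are from the bounding-box lower-left.
Bottom plate: 180 × 12, A = 2 160 mm², y = 6 mm, Ī = 25 920 mm⁴.
Web plate: 8 × 250, A = 2 000 mm², y = 137 mm, Ī = 10 416 667 mm⁴.
Top plate: 70 × 26, A = 1 820 mm², y = 275 mm, Ī = 102 527 mm⁴.
Hole (subtracted): ⌀4, A = 12.5664 mm², y = 6 mm, Ī = 12.5664 mm⁴.
Centroid: ȳ = ΣA·y / ΣA = 131.947 mm.
Transfer each piece to the horizontal axis through the centroid using Ī + A·d² with d = y − 131.947:
  bottom plate: d = -125.947 mm → contributes +34 289 204 mm⁴
  web plate: d = 5.05306 mm → contributes +10 467 734 mm⁴
  top plate: d = 143.053 mm → contributes +37 347 331 mm⁴
  hole: d = -125.947 mm → contributes −199 348 mm⁴
Total I = 81 904 920 mm⁴.

I_xx ≈ 8.190 × 10⁷ mm⁴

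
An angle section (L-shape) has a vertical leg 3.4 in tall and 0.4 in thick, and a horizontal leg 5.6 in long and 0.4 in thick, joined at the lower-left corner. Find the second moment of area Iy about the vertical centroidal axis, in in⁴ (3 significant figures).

Iy ≈ 11.2 in⁴

Decompose the section into non-overlapping parts with the origin at the bottom-left of its bounding rectangle.
Vertical leg: 0.4 × 3.4, A = 1.36 in², x = 0.2 in, Ī = 0.018133 in⁴.
Horizontal leg (remainder): 5.2 × 0.4, A = 2.08 in², x = 3 in, Ī = 4.6869 in⁴.
Centroid: x̄ = ΣA·x / ΣA = 1.893 in.
Transfer each piece to the vertical centroidal axis using Ī + A·d² with d = x − 1.893:
  vertical leg: d = -1.693 in → contributes +3.9163 in⁴
  horizontal leg (remainder): d = 1.107 in → contributes +7.2358 in⁴
Total I = 11.152 in⁴.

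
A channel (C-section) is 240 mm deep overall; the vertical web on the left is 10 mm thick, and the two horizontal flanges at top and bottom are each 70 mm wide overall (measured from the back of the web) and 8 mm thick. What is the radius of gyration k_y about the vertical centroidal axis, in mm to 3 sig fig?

k_y ≈ 18.5 mm

Break the section into simple shapes (no overlaps), measuring from the bottom-left corner of the bounding box.
Web: 10 × 240, A = 2 400 mm², x = 5 mm, Ī = 20 000 mm⁴.
Top flange (beyond web): 60 × 8, A = 480 mm², x = 40 mm, Ī = 144 000 mm⁴.
Bottom flange (beyond web): 60 × 8, A = 480 mm², x = 40 mm, Ī = 144 000 mm⁴.
Centroid: x̄ = ΣA·x / ΣA = 15 mm.
Transfer each piece to the vertical centroidal axis using Ī + A·d² with d = x − 15:
  web: d = -10 mm → contributes +260 000 mm⁴
  top flange (beyond web): d = 25 mm → contributes +444 000 mm⁴
  bottom flange (beyond web): d = 25 mm → contributes +444 000 mm⁴
Total I = 1 148 000 mm⁴.
Radius of gyration: k = √(I/A) = √(1 148 000 / 3 360) = 18.484 mm.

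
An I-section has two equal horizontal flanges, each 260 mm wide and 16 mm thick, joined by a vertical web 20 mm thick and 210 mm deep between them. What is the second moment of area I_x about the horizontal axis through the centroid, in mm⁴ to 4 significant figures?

I_x ≈ 1.219 × 10⁸ mm⁴

Break the section into simple shapes (no overlaps), measuring from the bottom-left corner of the bounding box.
Bottom flange: 260 × 16, A = 4 160 mm², y = 8 mm, Ī = 88746.7 mm⁴.
Web: 20 × 210, A = 4 200 mm², y = 121 mm, Ī = 15 435 000 mm⁴.
Top flange: 260 × 16, A = 4 160 mm², y = 234 mm, Ī = 88746.7 mm⁴.
By symmetry the centroid is at mid-height, ȳ = 121 mm.
Transfer each piece to the horizontal axis through the centroid using Ī + A·d² with d = y − 121:
  bottom flange: d = -113 mm → contributes +53 207 787 mm⁴
  web: d = 0 mm → contributes +15 435 000 mm⁴
  top flange: d = 113 mm → contributes +53 207 787 mm⁴
Total I = 121 850 573 mm⁴.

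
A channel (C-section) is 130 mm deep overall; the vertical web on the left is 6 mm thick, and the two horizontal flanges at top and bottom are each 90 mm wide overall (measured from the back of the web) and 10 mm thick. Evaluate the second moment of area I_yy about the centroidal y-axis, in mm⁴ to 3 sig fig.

Treat the section as a set of non-overlapping primitives; coordinates are from the bounding-box lower-left.
Web: 6 × 130, A = 780 mm², x = 3 mm, Ī = 2 340 mm⁴.
Top flange (beyond web): 84 × 10, A = 840 mm², x = 48 mm, Ī = 493 920 mm⁴.
Bottom flange (beyond web): 84 × 10, A = 840 mm², x = 48 mm, Ī = 493 920 mm⁴.
Centroid: x̄ = ΣA·x / ΣA = 33.732 mm.
Transfer each piece to the centroidal y-axis using Ī + A·d² with d = x − 33.732:
  web: d = -30.732 mm → contributes +739 002 mm⁴
  top flange (beyond web): d = 14.268 mm → contributes +664 931 mm⁴
  bottom flange (beyond web): d = 14.268 mm → contributes +664 931 mm⁴
Total I = 2 068 863 mm⁴.

I_yy ≈ 2.07 × 10⁶ mm⁴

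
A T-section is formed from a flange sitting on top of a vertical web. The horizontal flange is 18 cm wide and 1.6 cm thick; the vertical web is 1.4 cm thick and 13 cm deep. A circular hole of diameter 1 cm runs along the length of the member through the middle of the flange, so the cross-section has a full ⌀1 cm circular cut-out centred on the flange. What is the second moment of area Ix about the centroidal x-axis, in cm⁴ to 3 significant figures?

Ix ≈ 850 cm⁴

Decompose the section into non-overlapping parts with the origin at the bottom-left of its bounding rectangle.
Flange: 18 × 1.6, A = 28.8 cm², y = 13.8 cm, Ī = 6.144 cm⁴.
Web: 1.4 × 13, A = 18.2 cm², y = 6.5 cm, Ī = 256.32 cm⁴.
Hole (subtracted): ⌀1, A = 0.7854 cm², y = 13.8 cm, Ī = 0.049087 cm⁴.
Centroid: ȳ = ΣA·y / ΣA = 10.925 cm.
Transfer each piece to the centroidal x-axis using Ī + A·d² with d = y − 10.925:
  flange: d = 2.8748 cm → contributes +244.17 cm⁴
  web: d = -4.4252 cm → contributes +612.71 cm⁴
  hole: d = 2.8748 cm → contributes −6.5402 cm⁴
Total I = 850.34 cm⁴.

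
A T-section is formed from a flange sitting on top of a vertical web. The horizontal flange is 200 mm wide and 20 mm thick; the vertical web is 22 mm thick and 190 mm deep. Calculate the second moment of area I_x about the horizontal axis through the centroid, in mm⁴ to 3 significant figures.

I_x ≈ 3.52 × 10⁷ mm⁴

Split into non-overlapping primitives; take the origin at the lower-left of the bounding box.
Flange: 200 × 20, A = 4 000 mm², y = 200 mm, Ī = 133 333 mm⁴.
Web: 22 × 190, A = 4 180 mm², y = 95 mm, Ī = 12 574 833 mm⁴.
Centroid: ȳ = ΣA·y / ΣA = 146.34 mm.
Transfer each piece to the horizontal axis through the centroid using Ī + A·d² with d = y − 146.34:
  flange: d = 53.655 mm → contributes +11 648 880 mm⁴
  web: d = -51.345 mm → contributes +23 594 495 mm⁴
Total I = 35 243 374 mm⁴.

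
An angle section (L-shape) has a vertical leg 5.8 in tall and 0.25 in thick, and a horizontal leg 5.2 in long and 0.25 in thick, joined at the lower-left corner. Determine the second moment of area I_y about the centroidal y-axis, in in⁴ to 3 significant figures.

I_y ≈ 7.05 in⁴

Treat the section as a set of non-overlapping primitives; coordinates are from the bounding-box lower-left.
Vertical leg: 0.25 × 5.8, A = 1.45 in², x = 0.125 in, Ī = 0.0075521 in⁴.
Horizontal leg (remainder): 4.95 × 0.25, A = 1.2375 in², x = 2.725 in, Ī = 2.5268 in⁴.
Centroid: x̄ = ΣA·x / ΣA = 1.3222 in.
Transfer each piece to the centroidal y-axis using Ī + A·d² with d = x − 1.3222:
  vertical leg: d = -1.1972 in → contributes +2.0859 in⁴
  horizontal leg (remainder): d = 1.4028 in → contributes +4.962 in⁴
Total I = 7.0479 in⁴.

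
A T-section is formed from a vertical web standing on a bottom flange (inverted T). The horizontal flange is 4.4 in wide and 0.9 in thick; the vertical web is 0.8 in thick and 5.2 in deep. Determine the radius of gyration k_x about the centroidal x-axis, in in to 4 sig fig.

k_x ≈ 1.874 in

Treat the section as a set of non-overlapping primitives; coordinates are from the bounding-box lower-left.
Flange: 4.4 × 0.9, A = 3.96 in², y = 0.45 in, Ī = 0.2673 in⁴.
Web: 0.8 × 5.2, A = 4.16 in², y = 3.5 in, Ī = 9.37387 in⁴.
Centroid: ȳ = ΣA·y / ΣA = 2.01256 in.
Transfer each piece to the centroidal x-axis using Ī + A·d² with d = y − 2.01256:
  flange: d = -1.56256 in → contributes +9.93603 in⁴
  web: d = 1.48744 in → contributes +18.5778 in⁴
Total I = 28.5138 in⁴.
Radius of gyration: k = √(I/A) = √(28.5138 / 8.12) = 1.87391 in.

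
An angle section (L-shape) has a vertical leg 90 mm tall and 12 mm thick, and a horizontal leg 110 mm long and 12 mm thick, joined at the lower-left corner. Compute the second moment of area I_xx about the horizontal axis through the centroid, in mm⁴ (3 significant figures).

I_xx ≈ 1.60 × 10⁶ mm⁴

Decompose the section into non-overlapping parts with the origin at the bottom-left of its bounding rectangle.
Vertical leg: 12 × 90, A = 1 080 mm², y = 45 mm, Ī = 729 000 mm⁴.
Horizontal leg (remainder): 98 × 12, A = 1 176 mm², y = 6 mm, Ī = 14 112 mm⁴.
Centroid: ȳ = ΣA·y / ΣA = 24.67 mm.
Transfer each piece to the horizontal axis through the centroid using Ī + A·d² with d = y − 24.67:
  vertical leg: d = 20.33 mm → contributes +1 175 364 mm⁴
  horizontal leg (remainder): d = -18.67 mm → contributes +424 038 mm⁴
Total I = 1 599 403 mm⁴.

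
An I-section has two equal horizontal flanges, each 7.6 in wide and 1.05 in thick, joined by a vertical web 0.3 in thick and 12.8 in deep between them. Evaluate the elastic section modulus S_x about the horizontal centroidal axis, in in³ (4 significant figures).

S_x ≈ 110.0 in³

Decompose the section into non-overlapping parts with the origin at the bottom-left of its bounding rectangle.
Bottom flange: 7.6 × 1.05, A = 7.98 in², y = 0.525 in, Ī = 0.733163 in⁴.
Web: 0.3 × 12.8, A = 3.84 in², y = 7.45 in, Ī = 52.4288 in⁴.
Top flange: 7.6 × 1.05, A = 7.98 in², y = 14.375 in, Ī = 0.733163 in⁴.
By symmetry the centroid is at mid-height, ȳ = 7.45 in.
Transfer each piece to the horizontal centroidal axis using Ī + A·d² with d = y − 7.45:
  bottom flange: d = -6.925 in → contributes +383.419 in⁴
  web: d = 0 in → contributes +52.4288 in⁴
  top flange: d = 6.925 in → contributes +383.419 in⁴
Total I = 819.267 in⁴.
Extreme fibre distance c = 7.45 in; S = I/c = 109.969 in³.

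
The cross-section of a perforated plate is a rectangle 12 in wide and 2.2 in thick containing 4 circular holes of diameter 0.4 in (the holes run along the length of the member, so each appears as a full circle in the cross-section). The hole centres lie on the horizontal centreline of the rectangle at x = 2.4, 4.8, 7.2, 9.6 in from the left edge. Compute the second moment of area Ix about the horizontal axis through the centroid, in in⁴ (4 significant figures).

Decompose the section into non-overlapping parts with the origin at the bottom-left of its bounding rectangle.
Plate: 12 × 2.2, A = 26.4 in², y = 1.1 in, Ī = 10.648 in⁴.
Hole 1 (subtracted): ⌀0.4, A = 0.125664 in², y = 1.1 in, Ī = 0.00125664 in⁴.
Hole 2 (subtracted): ⌀0.4, A = 0.125664 in², y = 1.1 in, Ī = 0.00125664 in⁴.
Hole 3 (subtracted): ⌀0.4, A = 0.125664 in², y = 1.1 in, Ī = 0.00125664 in⁴.
Hole 4 (subtracted): ⌀0.4, A = 0.125664 in², y = 1.1 in, Ī = 0.00125664 in⁴.
By symmetry the centroid is at mid-height, ȳ = 1.1 in.
All pieces are centred on the horizontal axis through the centroid, so I = ΣĪ (holes subtracted) = 10.643 in⁴.

Ix ≈ 10.64 in⁴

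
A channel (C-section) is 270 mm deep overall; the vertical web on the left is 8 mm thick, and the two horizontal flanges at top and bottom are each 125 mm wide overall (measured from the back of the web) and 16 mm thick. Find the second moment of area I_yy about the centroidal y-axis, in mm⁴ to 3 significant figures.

Break the section into simple shapes (no overlaps), measuring from the bottom-left corner of the bounding box.
Web: 8 × 270, A = 2 160 mm², x = 4 mm, Ī = 11 520 mm⁴.
Top flange (beyond web): 117 × 16, A = 1 872 mm², x = 66.5 mm, Ī = 2 135 484 mm⁴.
Bottom flange (beyond web): 117 × 16, A = 1 872 mm², x = 66.5 mm, Ī = 2 135 484 mm⁴.
Centroid: x̄ = ΣA·x / ΣA = 43.634 mm.
Transfer each piece to the centroidal y-axis using Ī + A·d² with d = x − 43.634:
  web: d = -39.634 mm → contributes +3 404 590 mm⁴
  top flange (beyond web): d = 22.866 mm → contributes +3 114 254 mm⁴
  bottom flange (beyond web): d = 22.866 mm → contributes +3 114 254 mm⁴
Total I = 9 633 098 mm⁴.

I_yy ≈ 9.63 × 10⁶ mm⁴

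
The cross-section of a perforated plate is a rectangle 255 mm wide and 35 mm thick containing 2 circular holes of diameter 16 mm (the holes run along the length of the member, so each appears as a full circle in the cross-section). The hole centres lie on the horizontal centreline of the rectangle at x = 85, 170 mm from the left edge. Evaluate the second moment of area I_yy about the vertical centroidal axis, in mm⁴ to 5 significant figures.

I_yy ≈ 4.7630 × 10⁷ mm⁴

Break the section into simple shapes (no overlaps), measuring from the bottom-left corner of the bounding box.
Plate: 255 × 35, A = 8 925 mm², x = 127.5 mm, Ī = 48 362 344 mm⁴.
Hole 1 (subtracted): ⌀16, A = 201.0619 mm², x = 85 mm, Ī = 3216.991 mm⁴.
Hole 2 (subtracted): ⌀16, A = 201.0619 mm², x = 170 mm, Ī = 3216.991 mm⁴.
By symmetry the centroid is at mid-width, x̄ = 127.5 mm.
Transfer each piece to the vertical centroidal axis using Ī + A·d² with d = x − 127.5:
  plate: d = 0 mm → contributes +48 362 344 mm⁴
  hole 1: d = -42.5 mm → contributes −366385.1 mm⁴
  hole 2: d = 42.5 mm → contributes −366385.1 mm⁴
Total I = 47 629 574 mm⁴.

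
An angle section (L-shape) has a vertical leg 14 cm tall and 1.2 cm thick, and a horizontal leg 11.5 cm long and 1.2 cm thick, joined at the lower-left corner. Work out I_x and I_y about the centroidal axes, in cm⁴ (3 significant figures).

Treat the section as a set of non-overlapping primitives; coordinates are from the bounding-box lower-left.
Vertical leg: 1.2 × 14, A = 16.8 cm², y = 7 cm, Ī = 274.4 cm⁴.
Horizontal leg (remainder): 10.3 × 1.2, A = 12.36 cm², y = 0.6 cm, Ī = 1.4832 cm⁴.
Centroid: ȳ = ΣA·y / ΣA = 4.2872 cm.
Transfer each piece to the centroidal x-axis using Ī + A·d² with d = y − 4.2872:
  vertical leg: d = 2.7128 cm → contributes +398.03 cm⁴
  horizontal leg (remainder): d = -3.6872 cm → contributes +169.53 cm⁴
Total I = 567.56 cm⁴.
For the y-axis: x̄ = 3.0372 cm.
Repeating about the centroidal y-axis gives I_y = 346.73 cm⁴.

I_x ≈ 568 cm⁴, I_y ≈ 347 cm⁴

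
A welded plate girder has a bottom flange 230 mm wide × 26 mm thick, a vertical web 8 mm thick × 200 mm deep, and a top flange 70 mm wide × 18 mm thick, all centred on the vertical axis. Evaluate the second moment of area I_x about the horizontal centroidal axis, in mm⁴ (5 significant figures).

Split into non-overlapping primitives; take the origin at the lower-left of the bounding box.
Bottom plate: 230 × 26, A = 5 980 mm², y = 13 mm, Ī = 336873.3 mm⁴.
Web plate: 8 × 200, A = 1 600 mm², y = 126 mm, Ī = 5 333 333 mm⁴.
Top plate: 70 × 18, A = 1 260 mm², y = 235 mm, Ī = 34 020 mm⁴.
Centroid: ȳ = ΣA·y / ΣA = 65.09502 mm.
Transfer each piece to the horizontal centroidal axis using Ī + A·d² with d = y − 65.09502:
  bottom plate: d = -52.09502 mm → contributes +16 565 944 mm⁴
  web plate: d = 60.90498 mm → contributes +11 268 399 mm⁴
  top plate: d = 169.905 mm → contributes +36 407 324 mm⁴
Total I = 64 241 667 mm⁴.

I_x ≈ 6.4242 × 10⁷ mm⁴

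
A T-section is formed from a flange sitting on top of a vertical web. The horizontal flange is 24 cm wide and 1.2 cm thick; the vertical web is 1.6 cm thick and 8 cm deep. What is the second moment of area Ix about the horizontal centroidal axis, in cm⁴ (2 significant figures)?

Ix ≈ 260 cm⁴

Decompose the section into non-overlapping parts with the origin at the bottom-left of its bounding rectangle.
Flange: 24 × 1.2, A = 28.8 cm², y = 8.6 cm, Ī = 3.456 cm⁴.
Web: 1.6 × 8, A = 12.8 cm², y = 4 cm, Ī = 68.27 cm⁴.
Centroid: ȳ = ΣA·y / ΣA = 7.185 cm.
Transfer each piece to the horizontal centroidal axis using Ī + A·d² with d = y − 7.185:
  flange: d = 1.415 cm → contributes +61.15 cm⁴
  web: d = -3.185 cm → contributes +198.1 cm⁴
Total I = 259.2 cm⁴.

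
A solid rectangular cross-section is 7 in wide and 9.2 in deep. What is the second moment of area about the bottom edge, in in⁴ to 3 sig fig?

The section: 7 × 9.2, A = 64.4 in², y = 4.6 in, Ī = 454.23 in⁴.
Transfer it to a horizontal axis along the bottom face using Ī + A·d² with d = y − 0:
  the section: d = 4.6 in → contributes +1816.9 in⁴
Total I = 1816.9 in⁴.

I_base ≈ 1820 in⁴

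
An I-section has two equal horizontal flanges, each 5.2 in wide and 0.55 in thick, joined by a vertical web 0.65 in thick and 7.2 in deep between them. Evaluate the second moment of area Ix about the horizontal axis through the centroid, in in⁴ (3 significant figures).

Split into non-overlapping primitives; take the origin at the lower-left of the bounding box.
Bottom flange: 5.2 × 0.55, A = 2.86 in², y = 0.275 in, Ī = 0.072096 in⁴.
Web: 0.65 × 7.2, A = 4.68 in², y = 4.15 in, Ī = 20.218 in⁴.
Top flange: 5.2 × 0.55, A = 2.86 in², y = 8.025 in, Ī = 0.072096 in⁴.
By symmetry the centroid is at mid-height, ȳ = 4.15 in.
Transfer each piece to the horizontal axis through the centroid using Ī + A·d² with d = y − 4.15:
  bottom flange: d = -3.875 in → contributes +43.017 in⁴
  web: d = 0 in → contributes +20.218 in⁴
  top flange: d = 3.875 in → contributes +43.017 in⁴
Total I = 106.25 in⁴.

Ix ≈ 106 in⁴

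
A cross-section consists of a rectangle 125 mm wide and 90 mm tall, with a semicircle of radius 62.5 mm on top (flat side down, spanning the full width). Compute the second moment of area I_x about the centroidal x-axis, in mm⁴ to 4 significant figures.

I_x ≈ 2.958 × 10⁷ mm⁴

Decompose the section into non-overlapping parts with the origin at the bottom-left of its bounding rectangle.
Rectangular body: 125 × 90, A = 11 250 mm², y = 45 mm, Ī = 7 593 750 mm⁴.
Semicircular cap: semicircle r = 62.5, A = 6135.92 mm², y = 116.526 mm, Ī = 1 674 758 mm⁴.
Centroid: ȳ = ΣA·y / ΣA = 70.2432 mm.
Transfer each piece to the centroidal x-axis using Ī + A·d² with d = y − 70.2432:
  rectangular body: d = -25.2432 mm → contributes +14 762 486 mm⁴
  semicircular cap: d = 46.2826 mm → contributes +14 818 384 mm⁴
Total I = 29 580 870 mm⁴.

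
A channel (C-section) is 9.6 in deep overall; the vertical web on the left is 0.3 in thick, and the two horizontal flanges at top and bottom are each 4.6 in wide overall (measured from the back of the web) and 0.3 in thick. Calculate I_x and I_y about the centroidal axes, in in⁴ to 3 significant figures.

Decompose the section into non-overlapping parts with the origin at the bottom-left of its bounding rectangle.
Web: 0.3 × 9.6, A = 2.88 in², y = 4.8 in, Ī = 22.118 in⁴.
Top flange (beyond web): 4.3 × 0.3, A = 1.29 in², y = 9.45 in, Ī = 0.009675 in⁴.
Bottom flange (beyond web): 4.3 × 0.3, A = 1.29 in², y = 0.15 in, Ī = 0.009675 in⁴.
By symmetry the centroid is at mid-height, ȳ = 4.8 in.
Transfer each piece to the centroidal x-axis using Ī + A·d² with d = y − 4.8:
  web: d = 0 in → contributes +22.118 in⁴
  top flange (beyond web): d = 4.65 in → contributes +27.903 in⁴
  bottom flange (beyond web): d = -4.65 in → contributes +27.903 in⁴
Total I = 77.924 in⁴.
For the y-axis: x̄ = 1.2368 in.
Repeating about the centroidal y-axis gives I_y = 11.196 in⁴.

I_x ≈ 77.9 in⁴, I_y ≈ 11.2 in⁴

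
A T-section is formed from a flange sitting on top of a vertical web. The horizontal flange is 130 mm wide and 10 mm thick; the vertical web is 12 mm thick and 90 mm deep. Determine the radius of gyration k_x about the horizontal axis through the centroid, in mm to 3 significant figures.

Break the section into simple shapes (no overlaps), measuring from the bottom-left corner of the bounding box.
Flange: 130 × 10, A = 1 300 mm², y = 95 mm, Ī = 10 833 mm⁴.
Web: 12 × 90, A = 1 080 mm², y = 45 mm, Ī = 729 000 mm⁴.
Centroid: ȳ = ΣA·y / ΣA = 72.311 mm.
Transfer each piece to the horizontal axis through the centroid using Ī + A·d² with d = y − 72.311:
  flange: d = 22.689 mm → contributes +680 066 mm⁴
  web: d = -27.311 mm → contributes +1 534 558 mm⁴
Total I = 2 214 623 mm⁴.
Radius of gyration: k = √(I/A) = √(2 214 623 / 2 380) = 30.504 mm.

k_x ≈ 30.5 mm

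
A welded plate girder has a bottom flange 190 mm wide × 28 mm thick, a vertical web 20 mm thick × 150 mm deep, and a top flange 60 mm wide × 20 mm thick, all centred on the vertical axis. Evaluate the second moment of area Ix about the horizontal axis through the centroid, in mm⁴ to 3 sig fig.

Ix ≈ 4.23 × 10⁷ mm⁴

Break the section into simple shapes (no overlaps), measuring from the bottom-left corner of the bounding box.
Bottom plate: 190 × 28, A = 5 320 mm², y = 14 mm, Ī = 347 573 mm⁴.
Web plate: 20 × 150, A = 3 000 mm², y = 103 mm, Ī = 5 625 000 mm⁴.
Top plate: 60 × 20, A = 1 200 mm², y = 188 mm, Ī = 40 000 mm⁴.
Centroid: ȳ = ΣA·y / ΣA = 63.979 mm.
Transfer each piece to the horizontal axis through the centroid using Ī + A·d² with d = y − 63.979:
  bottom plate: d = -49.979 mm → contributes +13 636 399 mm⁴
  web plate: d = 39.021 mm → contributes +10 192 917 mm⁴
  top plate: d = 124.02 mm → contributes +18 497 453 mm⁴
Total I = 42 326 769 mm⁴.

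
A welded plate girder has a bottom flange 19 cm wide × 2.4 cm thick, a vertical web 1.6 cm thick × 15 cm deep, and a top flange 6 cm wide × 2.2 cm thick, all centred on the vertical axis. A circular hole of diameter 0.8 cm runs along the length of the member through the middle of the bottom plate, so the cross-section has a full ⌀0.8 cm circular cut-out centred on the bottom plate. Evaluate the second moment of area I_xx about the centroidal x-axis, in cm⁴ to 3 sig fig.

Decompose the section into non-overlapping parts with the origin at the bottom-left of its bounding rectangle.
Bottom plate: 19 × 2.4, A = 45.6 cm², y = 1.2 cm, Ī = 21.888 cm⁴.
Web plate: 1.6 × 15, A = 24 cm², y = 9.9 cm, Ī = 450 cm⁴.
Top plate: 6 × 2.2, A = 13.2 cm², y = 18.5 cm, Ī = 5.324 cm⁴.
Hole (subtracted): ⌀0.8, A = 0.50265 cm², y = 1.2 cm, Ī = 0.020106 cm⁴.
Centroid: ȳ = ΣA·y / ΣA = 6.512 cm.
Transfer each piece to the centroidal x-axis using Ī + A·d² with d = y − 6.512:
  bottom plate: d = -5.312 cm → contributes +1308.6 cm⁴
  web plate: d = 3.388 cm → contributes +725.49 cm⁴
  top plate: d = 11.988 cm → contributes +1902.3 cm⁴
  hole: d = -5.312 cm → contributes −14.203 cm⁴
Total I = 3922.2 cm⁴.

I_xx ≈ 3920 cm⁴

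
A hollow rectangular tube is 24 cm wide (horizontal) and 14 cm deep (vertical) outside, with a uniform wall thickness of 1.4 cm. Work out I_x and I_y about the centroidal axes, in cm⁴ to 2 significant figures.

I_x ≈ 3000 cm⁴, I_y ≈ 7200 cm⁴

Treat the section as a set of non-overlapping primitives; coordinates are from the bounding-box lower-left.
Outer rectangle: 24 × 14, A = 336 cm², y = 7 cm, Ī = 5 488 cm⁴.
Inner void (subtracted): 21.2 × 11.2, A = 237.4 cm², y = 7 cm, Ī = 2 482 cm⁴.
By symmetry the centroid is at mid-height, ȳ = 7 cm.
All pieces are centred on the centroidal x-axis, so I = ΣĪ (holes subtracted) = 3 006 cm⁴.
Repeating about the centroidal y-axis gives I_y = 7 235 cm⁴.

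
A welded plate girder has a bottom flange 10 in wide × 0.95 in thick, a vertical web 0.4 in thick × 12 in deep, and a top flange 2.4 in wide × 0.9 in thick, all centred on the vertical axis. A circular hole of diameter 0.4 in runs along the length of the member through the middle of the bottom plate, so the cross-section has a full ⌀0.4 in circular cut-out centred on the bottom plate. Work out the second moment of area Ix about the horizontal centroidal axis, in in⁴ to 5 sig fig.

Break the section into simple shapes (no overlaps), measuring from the bottom-left corner of the bounding box.
Bottom plate: 10 × 0.95, A = 9.5 in², y = 0.475 in, Ī = 0.7144792 in⁴.
Web plate: 0.4 × 12, A = 4.8 in², y = 6.95 in, Ī = 57.6 in⁴.
Top plate: 2.4 × 0.9, A = 2.16 in², y = 13.4 in, Ī = 0.1458 in⁴.
Hole (subtracted): ⌀0.4, A = 0.1256637 in², y = 0.475 in, Ī = 0.001256637 in⁴.
Centroid: ȳ = ΣA·y / ΣA = 4.086901 in.
Transfer each piece to the horizontal centroidal axis using Ī + A·d² with d = y − 4.086901:
  bottom plate: d = -3.611901 in → contributes +124.6498 in⁴
  web plate: d = 2.863099 in → contributes +96.94722 in⁴
  top plate: d = 9.313099 in → contributes +187.4908 in⁴
  hole: d = -3.611901 in → contributes −1.640644 in⁴
Total I = 407.4473 in⁴.

Ix ≈ 407.45 in⁴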